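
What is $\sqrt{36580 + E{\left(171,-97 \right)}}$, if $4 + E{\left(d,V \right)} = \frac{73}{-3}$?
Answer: $\frac{\sqrt{328965}}{3} \approx 191.18$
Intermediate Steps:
$E{\left(d,V \right)} = - \frac{85}{3}$ ($E{\left(d,V \right)} = -4 + \frac{73}{-3} = -4 + 73 \left(- \frac{1}{3}\right) = -4 - \frac{73}{3} = - \frac{85}{3}$)
$\sqrt{36580 + E{\left(171,-97 \right)}} = \sqrt{36580 - \frac{85}{3}} = \sqrt{\frac{109655}{3}} = \frac{\sqrt{328965}}{3}$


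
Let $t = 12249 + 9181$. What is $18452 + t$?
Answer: $39882$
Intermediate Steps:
$t = 21430$
$18452 + t = 18452 + 21430 = 39882$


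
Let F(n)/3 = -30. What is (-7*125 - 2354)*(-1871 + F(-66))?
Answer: 6332069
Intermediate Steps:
F(n) = -90 (F(n) = 3*(-30) = -90)
(-7*125 - 2354)*(-1871 + F(-66)) = (-7*125 - 2354)*(-1871 - 90) = (-875 - 2354)*(-1961) = -3229*(-1961) = 6332069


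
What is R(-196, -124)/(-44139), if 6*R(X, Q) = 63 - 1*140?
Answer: 77/264834 ≈ 0.00029075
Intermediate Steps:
R(X, Q) = -77/6 (R(X, Q) = (63 - 1*140)/6 = (63 - 140)/6 = (⅙)*(-77) = -77/6)
R(-196, -124)/(-44139) = -77/6/(-44139) = -77/6*(-1/44139) = 77/264834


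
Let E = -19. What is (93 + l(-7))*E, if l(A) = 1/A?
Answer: -12350/7 ≈ -1764.3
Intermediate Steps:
(93 + l(-7))*E = (93 + 1/(-7))*(-19) = (93 - ⅐)*(-19) = (650/7)*(-19) = -12350/7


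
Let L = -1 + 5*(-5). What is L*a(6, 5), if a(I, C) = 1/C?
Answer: -26/5 ≈ -5.2000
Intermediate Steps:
L = -26 (L = -1 - 25 = -26)
a(I, C) = 1/C
L*a(6, 5) = -26/5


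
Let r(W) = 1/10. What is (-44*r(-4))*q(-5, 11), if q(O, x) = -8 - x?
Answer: 418/5 ≈ 83.600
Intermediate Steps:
r(W) = 1/10
(-44*r(-4))*q(-5, 11) = (-44*1/10)*(-8 - 1*11) = -22*(-8 - 11)/5 = -22/5*(-19) = 418/5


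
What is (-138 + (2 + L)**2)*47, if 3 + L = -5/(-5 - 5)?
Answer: -25897/4 ≈ -6474.3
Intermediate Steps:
L = -5/2 (L = -3 - 5/(-5 - 5) = -3 - 5/(-10) = -3 - 1/10*(-5) = -3 + 1/2 = -5/2 ≈ -2.5000)
(-138 + (2 + L)**2)*47 = (-138 + (2 - 5/2)**2)*47 = (-138 + (-1/2)**2)*47 = (-138 + 1/4)*47 = -551/4*47 = -25897/4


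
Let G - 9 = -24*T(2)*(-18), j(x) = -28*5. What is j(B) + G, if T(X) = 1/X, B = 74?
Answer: 85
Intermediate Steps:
j(x) = -140
G = 225 (G = 9 - 24/2*(-18) = 9 - 24*1/2*(-18) = 9 - 12*(-18) = 9 + 216 = 225)
j(B) + G = -140 + 225 = 85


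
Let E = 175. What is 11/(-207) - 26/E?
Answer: -7307/36225 ≈ -0.20171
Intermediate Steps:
11/(-207) - 26/E = 11/(-207) - 26/175 = 11*(-1/207) - 26*1/175 = -11/207 - 26/175 = -7307/36225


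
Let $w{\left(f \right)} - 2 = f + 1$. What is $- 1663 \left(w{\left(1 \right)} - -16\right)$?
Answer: $-33260$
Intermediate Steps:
$w{\left(f \right)} = 3 + f$ ($w{\left(f \right)} = 2 + \left(f + 1\right) = 2 + \left(1 + f\right) = 3 + f$)
$- 1663 \left(w{\left(1 \right)} - -16\right) = - 1663 \left(\left(3 + 1\right) - -16\right) = - 1663 \left(4 + 16\right) = \left(-1663\right) 20 = -33260$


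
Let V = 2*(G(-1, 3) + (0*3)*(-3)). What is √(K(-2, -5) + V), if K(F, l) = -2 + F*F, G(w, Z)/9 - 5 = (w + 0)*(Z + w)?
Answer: 2*√14 ≈ 7.4833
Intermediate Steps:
G(w, Z) = 45 + 9*w*(Z + w) (G(w, Z) = 45 + 9*((w + 0)*(Z + w)) = 45 + 9*(w*(Z + w)) = 45 + 9*w*(Z + w))
K(F, l) = -2 + F²
V = 54 (V = 2*((45 + 9*(-1)² + 9*3*(-1)) + (0*3)*(-3)) = 2*((45 + 9*1 - 27) + 0*(-3)) = 2*((45 + 9 - 27) + 0) = 2*(27 + 0) = 2*27 = 54)
√(K(-2, -5) + V) = √((-2 + (-2)²) + 54) = √((-2 + 4) + 54) = √(2 + 54) = √56 = 2*√14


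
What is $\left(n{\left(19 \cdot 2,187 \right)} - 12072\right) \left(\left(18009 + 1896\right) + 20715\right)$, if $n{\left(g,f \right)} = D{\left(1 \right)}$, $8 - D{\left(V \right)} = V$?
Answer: $-490080300$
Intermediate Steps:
$D{\left(V \right)} = 8 - V$
$n{\left(g,f \right)} = 7$ ($n{\left(g,f \right)} = 8 - 1 = 7$)
$\left(n{\left(19 \cdot 2,187 \right)} - 12072\right) \left(\left(18009 + 1896\right) + 20715\right) = \left(7 - 12072\right) \left(\left(18009 + 1896\right) + 20715\right) = - 12065 \left(19905 + 20715\right) = \left(-12065\right) 40620 = -490080300$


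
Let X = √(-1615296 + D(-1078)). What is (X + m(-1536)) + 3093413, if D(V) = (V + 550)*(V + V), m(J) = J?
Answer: 3091877 + 144*I*√23 ≈ 3.0919e+6 + 690.6*I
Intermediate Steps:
D(V) = 2*V*(550 + V) (D(V) = (550 + V)*(2*V) = 2*V*(550 + V))
X = 144*I*√23 (X = √(-1615296 + 2*(-1078)*(550 - 1078)) = √(-1615296 + 2*(-1078)*(-528)) = √(-1615296 + 1138368) = √(-476928) = 144*I*√23 ≈ 690.6*I)
(X + m(-1536)) + 3093413 = (144*I*√23 - 1536) + 3093413 = (-1536 + 144*I*√23) + 3093413 = 3091877 + 144*I*√23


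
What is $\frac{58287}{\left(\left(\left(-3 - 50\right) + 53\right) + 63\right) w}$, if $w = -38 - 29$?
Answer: $- \frac{19429}{1407} \approx -13.809$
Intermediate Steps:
$w = -67$
$\frac{58287}{\left(\left(\left(-3 - 50\right) + 53\right) + 63\right) w} = \frac{58287}{\left(\left(\left(-3 - 50\right) + 53\right) + 63\right) \left(-67\right)} = \frac{58287}{\left(\left(-53 + 53\right) + 63\right) \left(-67\right)} = \frac{58287}{\left(0 + 63\right) \left(-67\right)} = \frac{58287}{63 \left(-67\right)} = \frac{58287}{-4221} = 58287 \left(- \frac{1}{4221}\right) = - \frac{19429}{1407}$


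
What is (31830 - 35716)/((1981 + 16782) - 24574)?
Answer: 3886/5811 ≈ 0.66873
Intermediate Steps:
(31830 - 35716)/((1981 + 16782) - 24574) = -3886/(18763 - 24574) = -3886/(-5811) = -3886*(-1/5811) = 3886/5811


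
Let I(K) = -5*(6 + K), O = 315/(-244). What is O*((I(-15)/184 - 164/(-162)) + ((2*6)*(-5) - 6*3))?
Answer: 40032265/404064 ≈ 99.074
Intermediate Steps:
O = -315/244 (O = 315*(-1/244) = -315/244 ≈ -1.2910)
I(K) = -30 - 5*K
O*((I(-15)/184 - 164/(-162)) + ((2*6)*(-5) - 6*3)) = -315*(((-30 - 5*(-15))/184 - 164/(-162)) + ((2*6)*(-5) - 6*3))/244 = -315*(((-30 + 75)*(1/184) - 164*(-1/162)) + (12*(-5) - 18))/244 = -315*((45*(1/184) + 82/81) + (-60 - 18))/244 = -315*((45/184 + 82/81) - 78)/244 = -315*(18733/14904 - 78)/244 = -315/244*(-1143779/14904) = 40032265/404064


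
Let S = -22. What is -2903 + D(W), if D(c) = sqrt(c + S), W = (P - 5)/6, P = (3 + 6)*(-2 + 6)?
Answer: -2903 + I*sqrt(606)/6 ≈ -2903.0 + 4.1028*I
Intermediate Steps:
P = 36 (P = 9*4 = 36)
W = 31/6 (W = (36 - 5)/6 = 31*(1/6) = 31/6 ≈ 5.1667)
D(c) = sqrt(-22 + c) (D(c) = sqrt(c - 22) = sqrt(-22 + c))
-2903 + D(W) = -2903 + sqrt(-22 + 31/6) = -2903 + sqrt(-101/6) = -2903 + I*sqrt(606)/6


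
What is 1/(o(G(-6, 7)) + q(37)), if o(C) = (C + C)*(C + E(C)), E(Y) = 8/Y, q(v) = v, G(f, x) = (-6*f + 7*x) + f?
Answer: 1/12535 ≈ 7.9777e-5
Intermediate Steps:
G(f, x) = -5*f + 7*x
o(C) = 2*C*(C + 8/C) (o(C) = (C + C)*(C + 8/C) = (2*C)*(C + 8/C) = 2*C*(C + 8/C))
1/(o(G(-6, 7)) + q(37)) = 1/((16 + 2*(-5*(-6) + 7*7)²) + 37) = 1/((16 + 2*(30 + 49)²) + 37) = 1/((16 + 2*79²) + 37) = 1/((16 + 2*6241) + 37) = 1/((16 + 12482) + 37) = 1/(12498 + 37) = 1/12535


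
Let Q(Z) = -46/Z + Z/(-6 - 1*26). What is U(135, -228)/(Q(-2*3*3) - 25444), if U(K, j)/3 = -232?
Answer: 100224/3663487 ≈ 0.027358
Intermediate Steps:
U(K, j) = -696 (U(K, j) = 3*(-232) = -696)
Q(Z) = -46/Z - Z/32 (Q(Z) = -46/Z + Z/(-6 - 26) = -46/Z + Z/(-32) = -46/Z + Z*(-1/32) = -46/Z - Z/32)
U(135, -228)/(Q(-2*3*3) - 25444) = -696/((-46/(-2*3*3) - (-2*3)*3/32) - 25444) = -696/((-46/((-6*3)) - (-3)*3/16) - 25444) = -696/((-46/(-18) - 1/32*(-18)) - 25444) = -696/((-46*(-1/18) + 9/16) - 25444) = -696/((23/9 + 9/16) - 25444) = -696/(449/144 - 25444) = -696/(-3663487/144) = -696*(-144/3663487) = 100224/3663487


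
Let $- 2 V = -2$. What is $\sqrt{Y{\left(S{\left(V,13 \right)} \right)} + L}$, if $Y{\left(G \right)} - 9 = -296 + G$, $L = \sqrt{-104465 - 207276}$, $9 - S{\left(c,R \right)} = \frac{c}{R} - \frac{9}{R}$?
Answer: $\frac{\sqrt{-46878 + 169 i \sqrt{311741}}}{13} \approx 13.154 + 21.223 i$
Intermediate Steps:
$V = 1$ ($V = \left(- \frac{1}{2}\right) \left(-2\right) = 1$)
$S{\left(c,R \right)} = 9 + \frac{9}{R} - \frac{c}{R}$ ($S{\left(c,R \right)} = 9 - \left(\frac{c}{R} - \frac{9}{R}\right) = 9 - \left(- \frac{9}{R} + \frac{c}{R}\right) = 9 + \frac{9}{R} - \frac{c}{R}$)
$L = i \sqrt{311741}$ ($L = \sqrt{-311741} = i \sqrt{311741} \approx 558.34 i$)
$Y{\left(G \right)} = -287 + G$ ($Y{\left(G \right)} = 9 + \left(-296 + G\right) = -287 + G$)
$\sqrt{Y{\left(S{\left(V,13 \right)} \right)} + L} = \sqrt{\left(-287 + \frac{9 - 1 + 9 \cdot 13}{13}\right) + i \sqrt{311741}} = \sqrt{\left(-287 + \frac{9 - 1 + 117}{13}\right) + i \sqrt{311741}} = \sqrt{\left(-287 + \frac{1}{13} \cdot 125\right) + i \sqrt{311741}} = \sqrt{\left(-287 + \frac{125}{13}\right) + i \sqrt{311741}} = \sqrt{- \frac{3606}{13} + i \sqrt{311741}}$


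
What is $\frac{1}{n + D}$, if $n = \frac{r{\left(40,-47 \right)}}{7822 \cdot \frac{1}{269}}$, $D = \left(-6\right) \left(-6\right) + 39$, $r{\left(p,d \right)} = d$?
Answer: $\frac{7822}{574007} \approx 0.013627$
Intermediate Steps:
$D = 75$ ($D = 36 + 39 = 75$)
$n = - \frac{12643}{7822}$ ($n = - \frac{47}{7822 \cdot \frac{1}{269}} = - \frac{47}{\frac{7822}{269}} = \left(-47\right) \frac{269}{7822} = - \frac{12643}{7822} \approx -1.6163$)
$\frac{1}{n + D} = \frac{1}{- \frac{12643}{7822} + 75} = \frac{1}{\frac{574007}{7822}} = \frac{7822}{574007}$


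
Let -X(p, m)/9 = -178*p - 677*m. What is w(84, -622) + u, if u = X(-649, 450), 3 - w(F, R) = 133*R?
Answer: 1784881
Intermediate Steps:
w(F, R) = 3 - 133*R
X(p, m) = 1602*p + 6093*m (X(p, m) = -9*(-178*p - 677*m) = -9*(-677*m - 178*p) = 1602*p + 6093*m)
u = 1702152 (u = 1602*(-649) + 6093*450 = -1039698 + 2741850 = 1702152)
w(84, -622) + u = (3 - 133*(-622)) + 1702152 = (3 + 82726) + 1702152 = 82729 + 1702152 = 1784881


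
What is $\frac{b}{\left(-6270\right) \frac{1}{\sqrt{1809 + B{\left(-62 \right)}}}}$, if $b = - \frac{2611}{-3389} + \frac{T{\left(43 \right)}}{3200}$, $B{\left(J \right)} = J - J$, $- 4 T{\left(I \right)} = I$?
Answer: $- \frac{33275073 \sqrt{201}}{90662528000} \approx -0.0052034$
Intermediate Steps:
$T{\left(I \right)} = - \frac{I}{4}$
$B{\left(J \right)} = 0$
$b = \frac{33275073}{43379200}$ ($b = - \frac{2611}{-3389} + \frac{\left(- \frac{1}{4}\right) 43}{3200} = \left(-2611\right) \left(- \frac{1}{3389}\right) - \frac{43}{12800} = \frac{2611}{3389} - \frac{43}{12800} = \frac{33275073}{43379200} \approx 0.76707$)
$\frac{b}{\left(-6270\right) \frac{1}{\sqrt{1809 + B{\left(-62 \right)}}}} = \frac{33275073}{43379200 \left(- \frac{6270}{\sqrt{1809 + 0}}\right)} = \frac{33275073}{43379200 \left(- \frac{6270}{\sqrt{1809}}\right)} = \frac{33275073}{43379200 \left(- \frac{6270}{3 \sqrt{201}}\right)} = \frac{33275073}{43379200 \left(- 6270 \frac{\sqrt{201}}{603}\right)} = \frac{33275073}{43379200 \left(- \frac{2090 \sqrt{201}}{201}\right)} = \frac{33275073 \left(- \frac{\sqrt{201}}{2090}\right)}{43379200} = - \frac{33275073 \sqrt{201}}{90662528000}$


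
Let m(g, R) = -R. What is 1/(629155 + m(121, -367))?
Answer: 1/629522 ≈ 1.5885e-6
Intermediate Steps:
1/(629155 + m(121, -367)) = 1/(629155 - 1*(-367)) = 1/(629155 + 367) = 1/629522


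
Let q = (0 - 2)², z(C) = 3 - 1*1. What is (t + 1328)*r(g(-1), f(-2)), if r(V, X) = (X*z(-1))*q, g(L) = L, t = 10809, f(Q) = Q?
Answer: -194192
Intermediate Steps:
z(C) = 2 (z(C) = 3 - 1 = 2)
q = 4 (q = (-2)² = 4)
r(V, X) = 8*X (r(V, X) = (X*2)*4 = (2*X)*4 = 8*X)
(t + 1328)*r(g(-1), f(-2)) = (10809 + 1328)*(8*(-2)) = 12137*(-16) = -194192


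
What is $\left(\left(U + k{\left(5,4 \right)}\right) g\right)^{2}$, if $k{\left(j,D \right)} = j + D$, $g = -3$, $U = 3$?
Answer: $1296$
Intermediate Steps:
$k{\left(j,D \right)} = D + j$
$\left(\left(U + k{\left(5,4 \right)}\right) g\right)^{2} = \left(\left(3 + \left(4 + 5\right)\right) \left(-3\right)\right)^{2} = \left(\left(3 + 9\right) \left(-3\right)\right)^{2} = \left(12 \left(-3\right)\right)^{2} = \left(-36\right)^{2} = 1296$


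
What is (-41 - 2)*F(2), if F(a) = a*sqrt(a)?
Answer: -86*sqrt(2) ≈ -121.62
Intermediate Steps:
F(a) = a**(3/2)
(-41 - 2)*F(2) = (-41 - 2)*2**(3/2) = -86*sqrt(2)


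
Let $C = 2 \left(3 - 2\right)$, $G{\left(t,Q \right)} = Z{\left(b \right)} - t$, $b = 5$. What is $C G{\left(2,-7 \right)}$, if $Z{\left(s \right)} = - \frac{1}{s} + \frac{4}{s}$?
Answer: $- \frac{14}{5} \approx -2.8$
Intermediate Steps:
$Z{\left(s \right)} = \frac{3}{s}$
$G{\left(t,Q \right)} = \frac{3}{5} - t$
$C = 2$ ($C = 2 \cdot 1 = 2$)
$C G{\left(2,-7 \right)} = 2 \left(\frac{3}{5} - 2\right) = 2 \left(- \frac{7}{5}\right) = - \frac{14}{5}$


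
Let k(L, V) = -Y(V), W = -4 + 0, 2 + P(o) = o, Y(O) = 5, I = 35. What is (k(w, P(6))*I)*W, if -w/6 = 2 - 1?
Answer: 700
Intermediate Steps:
P(o) = -2 + o
W = -4
w = -6 (w = -6*(2 - 1) = -6*1 = -6)
k(L, V) = -5 (k(L, V) = -1*5 = -5)
(k(w, P(6))*I)*W = -5*35*(-4) = -175*(-4) = 700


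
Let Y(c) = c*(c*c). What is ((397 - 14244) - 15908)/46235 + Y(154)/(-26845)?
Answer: -4847462829/35462245 ≈ -136.69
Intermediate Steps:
Y(c) = c³ (Y(c) = c*c² = c³)
((397 - 14244) - 15908)/46235 + Y(154)/(-26845) = ((397 - 14244) - 15908)/46235 + 154³/(-26845) = (-13847 - 15908)*(1/46235) + 3652264*(-1/26845) = -29755*1/46235 - 521752/3835 = -5951/9247 - 521752/3835 = -4847462829/35462245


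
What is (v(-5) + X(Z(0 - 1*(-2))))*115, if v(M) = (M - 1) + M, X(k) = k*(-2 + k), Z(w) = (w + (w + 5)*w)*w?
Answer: 109135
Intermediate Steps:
Z(w) = w*(w + w*(5 + w)) (Z(w) = (w + (5 + w)*w)*w = (w + w*(5 + w))*w = w*(w + w*(5 + w)))
v(M) = -1 + 2*M (v(M) = (-1 + M) + M = -1 + 2*M)
(v(-5) + X(Z(0 - 1*(-2))))*115 = ((-1 + 2*(-5)) + ((0 - 1*(-2))²*(6 + (0 - 1*(-2))))*(-2 + (0 - 1*(-2))²*(6 + (0 - 1*(-2)))))*115 = ((-1 - 10) + ((0 + 2)²*(6 + (0 + 2)))*(-2 + (0 + 2)²*(6 + (0 + 2))))*115 = (-11 + (2²*(6 + 2))*(-2 + 2²*(6 + 2)))*115 = (-11 + (4*8)*(-2 + 4*8))*115 = (-11 + 32*(-2 + 32))*115 = (-11 + 32*30)*115 = (-11 + 960)*115 = 949*115 = 109135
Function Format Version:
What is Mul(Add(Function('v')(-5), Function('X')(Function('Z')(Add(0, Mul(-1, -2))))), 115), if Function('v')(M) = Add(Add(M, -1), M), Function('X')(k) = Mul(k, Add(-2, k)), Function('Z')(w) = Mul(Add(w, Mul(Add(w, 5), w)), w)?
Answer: 109135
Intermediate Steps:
Function('Z')(w) = Mul(w, Add(w, Mul(w, Add(5, w)))) (Function('Z')(w) = Mul(Add(w, Mul(Add(5, w), w)), w) = Mul(Add(w, Mul(w, Add(5, w))), w) = Mul(w, Add(w, Mul(w, Add(5, w)))))
Function('v')(M) = Add(-1, Mul(2, M)) (Function('v')(M) = Add(Add(-1, M), M) = Add(-1, Mul(2, M)))
Mul(Add(Function('v')(-5), Function('X')(Function('Z')(Add(0, Mul(-1, -2))))), 115) = Mul(Add(Add(-1, Mul(2, -5)), Mul(Mul(Pow(Add(0, Mul(-1, -2)), 2), Add(6, Add(0, Mul(-1, -2)))), Add(-2, Mul(Pow(Add(0, Mul(-1, -2)), 2), Add(6, Add(0, Mul(-1, -2))))))), 115) = Mul(Add(Add(-1, -10), Mul(Mul(Pow(Add(0, 2), 2), Add(6, Add(0, 2))), Add(-2, Mul(Pow(Add(0, 2), 2), Add(6, Add(0, 2)))))), 115) = Mul(Add(-11, Mul(Mul(Pow(2, 2), Add(6, 2)), Add(-2, Mul(Pow(2, 2), Add(6, 2))))), 115) = Mul(Add(-11, Mul(Mul(4, 8), Add(-2, Mul(4, 8)))), 115) = Mul(Add(-11, Mul(32, Add(-2, 32))), 115) = Mul(Add(-11, Mul(32, 30)), 115) = Mul(Add(-11, 960), 115) = Mul(949, 115) = 109135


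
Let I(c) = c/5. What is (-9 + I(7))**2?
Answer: 1444/25 ≈ 57.760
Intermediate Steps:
I(c) = c/5 (I(c) = c*(1/5) = c/5)
(-9 + I(7))**2 = (-9 + (1/5)*7)**2 = (-9 + 7/5)**2 = (-38/5)**2 = 1444/25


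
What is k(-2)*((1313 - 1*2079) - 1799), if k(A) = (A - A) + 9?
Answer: -23085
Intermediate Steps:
k(A) = 9 (k(A) = 0 + 9 = 9)
k(-2)*((1313 - 1*2079) - 1799) = 9*((1313 - 1*2079) - 1799) = 9*((1313 - 2079) - 1799) = 9*(-766 - 1799) = 9*(-2565) = -23085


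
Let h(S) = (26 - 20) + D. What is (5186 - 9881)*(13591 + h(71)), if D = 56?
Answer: -64100835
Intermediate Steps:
h(S) = 62 (h(S) = (26 - 20) + 56 = 6 + 56 = 62)
(5186 - 9881)*(13591 + h(71)) = (5186 - 9881)*(13591 + 62) = -4695*13653 = -64100835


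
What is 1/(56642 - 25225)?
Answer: 1/31417 ≈ 3.1830e-5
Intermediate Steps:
1/(56642 - 25225) = 1/31417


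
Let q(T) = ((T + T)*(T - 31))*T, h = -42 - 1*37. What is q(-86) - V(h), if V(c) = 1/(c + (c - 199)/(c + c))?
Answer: -10560511649/6102 ≈ -1.7307e+6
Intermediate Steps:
h = -79 (h = -42 - 37 = -79)
V(c) = 1/(c + (-199 + c)/(2*c)) (V(c) = 1/(c + (-199 + c)/((2*c))) = 1/(c + (-199 + c)*(1/(2*c))) = 1/(c + (-199 + c)/(2*c)))
q(T) = 2*T**2*(-31 + T) (q(T) = ((2*T)*(-31 + T))*T = (2*T*(-31 + T))*T = 2*T**2*(-31 + T))
q(-86) - V(h) = 2*(-86)**2*(-31 - 86) - 2*(-79)/(-199 - 79 + 2*(-79)**2) = 2*7396*(-117) - 2*(-79)/(-199 - 79 + 2*6241) = -1730664 - 2*(-79)/(-199 - 79 + 12482) = -1730664 - 2*(-79)/12204 = -1730664 - 1*(-79/6102) = -1730664 + 79/6102 = -10560511649/6102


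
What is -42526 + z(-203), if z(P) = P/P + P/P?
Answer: -42524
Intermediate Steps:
z(P) = 2 (z(P) = 1 + 1 = 2)
-42526 + z(-203) = -42526 + 2 = -42524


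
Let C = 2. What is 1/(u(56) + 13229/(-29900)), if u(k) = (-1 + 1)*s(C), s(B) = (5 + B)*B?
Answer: -29900/13229 ≈ -2.2602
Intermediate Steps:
s(B) = B*(5 + B)
u(k) = 0 (u(k) = (-1 + 1)*(2*(5 + 2)) = 0*(2*7) = 0*14 = 0)
1/(u(56) + 13229/(-29900)) = 1/(0 + 13229/(-29900)) = 1/(0 + 13229*(-1/29900)) = 1/(0 - 13229/29900) = 1/(-13229/29900) = -29900/13229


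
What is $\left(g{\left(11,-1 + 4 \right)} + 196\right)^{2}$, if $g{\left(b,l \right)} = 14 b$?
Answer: $122500$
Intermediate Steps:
$\left(g{\left(11,-1 + 4 \right)} + 196\right)^{2} = \left(14 \cdot 11 + 196\right)^{2} = \left(154 + 196\right)^{2} = 350^{2} = 122500$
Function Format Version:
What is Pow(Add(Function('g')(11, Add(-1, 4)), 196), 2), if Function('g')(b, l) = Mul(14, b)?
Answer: 122500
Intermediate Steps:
Pow(Add(Function('g')(11, Add(-1, 4)), 196), 2) = Pow(Add(Mul(14, 11), 196), 2) = Pow(Add(154, 196), 2) = Pow(350, 2) = 122500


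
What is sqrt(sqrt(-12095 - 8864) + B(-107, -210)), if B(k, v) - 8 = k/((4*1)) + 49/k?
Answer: sqrt(-879647 + 45796*I*sqrt(20959))/214 ≈ 7.9634 + 9.0898*I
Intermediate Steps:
B(k, v) = 8 + 49/k + k/4 (B(k, v) = 8 + (k/((4*1)) + 49/k) = 8 + (k/4 + 49/k) = 8 + (49/k + k/4) = 8 + 49/k + k/4)
sqrt(sqrt(-12095 - 8864) + B(-107, -210)) = sqrt(sqrt(-12095 - 8864) + (8 + 49/(-107) + (1/4)*(-107))) = sqrt(sqrt(-20959) + (8 + 49*(-1/107) - 107/4)) = sqrt(I*sqrt(20959) + (8 - 49/107 - 107/4)) = sqrt(I*sqrt(20959) - 8221/428) = sqrt(-8221/428 + I*sqrt(20959))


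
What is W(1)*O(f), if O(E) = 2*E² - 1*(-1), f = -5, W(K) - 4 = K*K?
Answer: 255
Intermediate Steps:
W(K) = 4 + K² (W(K) = 4 + K*K = 4 + K²)
O(E) = 1 + 2*E² (O(E) = 2*E² + 1 = 1 + 2*E²)
W(1)*O(f) = (4 + 1²)*(1 + 2*(-5)²) = (4 + 1)*(1 + 2*25) = 5*(1 + 50) = 5*51 = 255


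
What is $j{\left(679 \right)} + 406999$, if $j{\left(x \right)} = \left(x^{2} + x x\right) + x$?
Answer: $1329760$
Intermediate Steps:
$j{\left(x \right)} = x + 2 x^{2}$ ($j{\left(x \right)} = \left(x^{2} + x^{2}\right) + x = 2 x^{2} + x = x + 2 x^{2}$)
$j{\left(679 \right)} + 406999 = 679 \left(1 + 2 \cdot 679\right) + 406999 = 679 \left(1 + 1358\right) + 406999 = 679 \cdot 1359 + 406999 = 922761 + 406999 = 1329760$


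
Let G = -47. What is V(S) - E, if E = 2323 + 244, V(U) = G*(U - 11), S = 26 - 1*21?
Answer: -2285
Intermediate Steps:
S = 5 (S = 26 - 21 = 5)
V(U) = 517 - 47*U (V(U) = -47*(U - 11) = -47*(-11 + U) = 517 - 47*U)
E = 2567
V(S) - E = (517 - 47*5) - 1*2567 = (517 - 235) - 2567 = 282 - 2567 = -2285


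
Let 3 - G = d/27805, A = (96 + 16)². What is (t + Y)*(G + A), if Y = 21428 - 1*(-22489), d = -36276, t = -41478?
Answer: 850980785229/27805 ≈ 3.0605e+7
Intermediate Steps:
A = 12544 (A = 112² = 12544)
Y = 43917 (Y = 21428 + 22489 = 43917)
G = 119691/27805 (G = 3 - (-36276)/27805 = 3 - 1*(-36276/27805) = 3 + 36276/27805 = 119691/27805 ≈ 4.3047)
(t + Y)*(G + A) = (-41478 + 43917)*(119691/27805 + 12544) = 2439*(348905611/27805) = 850980785229/27805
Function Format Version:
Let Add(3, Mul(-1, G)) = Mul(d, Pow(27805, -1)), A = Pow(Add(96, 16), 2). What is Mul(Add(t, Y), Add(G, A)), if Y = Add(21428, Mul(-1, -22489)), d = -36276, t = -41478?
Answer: Rational(850980785229, 27805) ≈ 3.0605e+7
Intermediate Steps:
A = 12544 (A = Pow(112, 2) = 12544)
Y = 43917 (Y = Add(21428, 22489) = 43917)
G = Rational(119691, 27805) (G = Add(3, Mul(-1, Mul(-36276, Pow(27805, -1)))) = Add(3, Mul(-1, Mul(-36276, Rational(1, 27805)))) = Add(3, Mul(-1, Rational(-36276, 27805))) = Add(3, Rational(36276, 27805)) = Rational(119691, 27805) ≈ 4.3047)
Mul(Add(t, Y), Add(G, A)) = Mul(Add(-41478, 43917), Add(Rational(119691, 27805), 12544)) = Mul(2439, Rational(348905611, 27805)) = Rational(850980785229, 27805)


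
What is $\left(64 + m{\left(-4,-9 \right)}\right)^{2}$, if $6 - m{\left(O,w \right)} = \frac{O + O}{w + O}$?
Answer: $\frac{813604}{169} \approx 4814.2$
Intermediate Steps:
$m{\left(O,w \right)} = 6 - \frac{2 O}{O + w}$ ($m{\left(O,w \right)} = 6 - \frac{O + O}{w + O} = 6 - \frac{2 O}{O + w}$)
$\left(64 + m{\left(-4,-9 \right)}\right)^{2} = \left(64 + \frac{2 \left(2 \left(-4\right) + 3 \left(-9\right)\right)}{-4 - 9}\right)^{2} = \left(64 + \frac{2 \left(-8 - 27\right)}{-13}\right)^{2} = \left(64 + 2 \left(- \frac{1}{13}\right) \left(-35\right)\right)^{2} = \left(64 + \frac{70}{13}\right)^{2} = \left(\frac{902}{13}\right)^{2} = \frac{813604}{169}$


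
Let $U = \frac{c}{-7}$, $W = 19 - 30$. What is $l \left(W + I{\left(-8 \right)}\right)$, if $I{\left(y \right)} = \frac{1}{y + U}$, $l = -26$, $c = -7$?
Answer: $\frac{2028}{7} \approx 289.71$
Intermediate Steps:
$W = -11$
$U = 1$ ($U = - \frac{7}{-7} = \left(-7\right) \left(- \frac{1}{7}\right) = 1$)
$I{\left(y \right)} = \frac{1}{1 + y}$ ($I{\left(y \right)} = \frac{1}{y + 1} = \frac{1}{1 + y}$)
$l \left(W + I{\left(-8 \right)}\right) = - 26 \left(-11 + \frac{1}{1 - 8}\right) = - 26 \left(-11 + \frac{1}{-7}\right) = - 26 \left(-11 - \frac{1}{7}\right) = \left(-26\right) \left(- \frac{78}{7}\right) = \frac{2028}{7}$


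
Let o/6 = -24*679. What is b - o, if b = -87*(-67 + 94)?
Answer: 95427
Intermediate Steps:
o = -97776 (o = 6*(-24*679) = 6*(-16296) = -97776)
b = -2349 (b = -87*27 = -2349)
b - o = -2349 - 1*(-97776) = -2349 + 97776 = 95427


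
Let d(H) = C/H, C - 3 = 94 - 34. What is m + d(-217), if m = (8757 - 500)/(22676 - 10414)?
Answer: 145609/380122 ≈ 0.38306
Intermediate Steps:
C = 63 (C = 3 + (94 - 34) = 3 + 60 = 63)
m = 8257/12262 ≈ 0.67338
d(H) = 63/H
m + d(-217) = 8257/12262 + 63/(-217) = 8257/12262 + 63*(-1/217) = 8257/12262 - 9/31 = 145609/380122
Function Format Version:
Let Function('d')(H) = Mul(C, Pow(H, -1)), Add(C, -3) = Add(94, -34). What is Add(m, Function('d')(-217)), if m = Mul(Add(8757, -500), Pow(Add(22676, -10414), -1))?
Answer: Rational(145609, 380122) ≈ 0.38306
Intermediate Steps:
C = 63 (C = Add(3, Add(94, -34)) = Add(3, 60) = 63)
m = Rational(8257, 12262) (m = Mul(8257, Pow(12262, -1)) = Mul(8257, Rational(1, 12262)) = Rational(8257, 12262) ≈ 0.67338)
Function('d')(H) = Mul(63, Pow(H, -1))
Add(m, Function('d')(-217)) = Add(Rational(8257, 12262), Mul(63, Pow(-217, -1))) = Add(Rational(8257, 12262), Mul(63, Rational(-1, 217))) = Add(Rational(8257, 12262), Rational(-9, 31)) = Rational(145609, 380122)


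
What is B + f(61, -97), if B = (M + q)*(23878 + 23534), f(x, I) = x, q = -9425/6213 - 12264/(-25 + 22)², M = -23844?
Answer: -2475197778449/2071 ≈ -1.1952e+9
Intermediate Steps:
q = -8475673/6213 (q = -9425*1/6213 - 12264/((-3)²) = -9425/6213 - 12264/9 = -9425/6213 - 12264*⅑ = -9425/6213 - 4088/3 = -8475673/6213 ≈ -1364.2)
B = -2475197904780/2071 (B = (-23844 - 8475673/6213)*(23878 + 23534) = -156618445/6213*47412 = -2475197904780/2071 ≈ -1.1952e+9)
B + f(61, -97) = -2475197904780/2071 + 61 = -2475197778449/2071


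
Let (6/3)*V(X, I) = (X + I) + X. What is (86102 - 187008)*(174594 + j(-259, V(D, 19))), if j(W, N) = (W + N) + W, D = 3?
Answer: -17566574181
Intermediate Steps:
V(X, I) = X + I/2 (V(X, I) = ((X + I) + X)/2 = ((I + X) + X)/2 = (I + 2*X)/2 = X + I/2)
j(W, N) = N + 2*W (j(W, N) = (N + W) + W = N + 2*W)
(86102 - 187008)*(174594 + j(-259, V(D, 19))) = (86102 - 187008)*(174594 + ((3 + (½)*19) + 2*(-259))) = -100906*(174594 + ((3 + 19/2) - 518)) = -100906*(174594 + (25/2 - 518)) = -100906*(174594 - 1011/2) = -100906*348177/2 = -17566574181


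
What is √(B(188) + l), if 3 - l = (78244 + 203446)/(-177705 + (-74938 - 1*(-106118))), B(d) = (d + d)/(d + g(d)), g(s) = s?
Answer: 7*√103798310/29305 ≈ 2.4336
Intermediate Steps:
B(d) = 1 (B(d) = (d + d)/(d + d) = (2*d)/((2*d)) = (2*d)*(1/(2*d)) = 1)
l = 144253/29305 (l = 3 - (78244 + 203446)/(-177705 + (-74938 - 1*(-106118))) = 3 - 281690/(-177705 + (-74938 + 106118)) = 3 - 281690/(-177705 + 31180) = 3 - 281690/(-146525) = 3 - 281690*(-1)/146525 = 3 - 1*(-56338/29305) = 3 + 56338/29305 = 144253/29305 ≈ 4.9225)
√(B(188) + l) = √(1 + 144253/29305) = √(173558/29305) = 7*√103798310/29305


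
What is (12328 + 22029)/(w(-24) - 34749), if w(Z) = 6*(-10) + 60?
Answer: -34357/34749 ≈ -0.98872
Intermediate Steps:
w(Z) = 0 (w(Z) = -60 + 60 = 0)
(12328 + 22029)/(w(-24) - 34749) = (12328 + 22029)/(0 - 34749) = 34357/(-34749) = 34357*(-1/34749) = -34357/34749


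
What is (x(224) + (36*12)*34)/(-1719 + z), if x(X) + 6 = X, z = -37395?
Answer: -7453/19557 ≈ -0.38109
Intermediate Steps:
x(X) = -6 + X
(x(224) + (36*12)*34)/(-1719 + z) = ((-6 + 224) + (36*12)*34)/(-1719 - 37395) = (218 + 432*34)/(-39114) = (218 + 14688)*(-1/39114) = 14906*(-1/39114) = -7453/19557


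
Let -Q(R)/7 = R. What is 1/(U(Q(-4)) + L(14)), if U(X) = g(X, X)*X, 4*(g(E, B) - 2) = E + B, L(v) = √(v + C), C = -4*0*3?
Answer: 32/14335 - √14/200690 ≈ 0.0022137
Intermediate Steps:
C = 0 (C = 0*3 = 0)
Q(R) = -7*R
L(v) = √v (L(v) = √(v + 0) = √v)
g(E, B) = 2 + B/4 + E/4 (g(E, B) = 2 + (E + B)/4 = 2 + (B + E)/4 = 2 + (B/4 + E/4) = 2 + B/4 + E/4)
U(X) = X*(2 + X/2) (U(X) = (2 + X/4 + X/4)*X = (2 + X/2)*X = X*(2 + X/2))
1/(U(Q(-4)) + L(14)) = 1/((-7*(-4))*(4 - 7*(-4))/2 + √14) = 1/((½)*28*(4 + 28) + √14) = 1/((½)*28*32 + √14) = 1/(448 + √14)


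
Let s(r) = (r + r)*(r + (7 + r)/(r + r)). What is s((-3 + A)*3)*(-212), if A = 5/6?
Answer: -18020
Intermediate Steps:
A = ⅚ (A = 5*(⅙) = ⅚ ≈ 0.83333)
s(r) = 2*r*(r + (7 + r)/(2*r)) (s(r) = (2*r)*(r + (7 + r)/((2*r))) = (2*r)*(r + (7 + r)*(1/(2*r))) = (2*r)*(r + (7 + r)/(2*r)) = 2*r*(r + (7 + r)/(2*r)))
s((-3 + A)*3)*(-212) = (7 + (-3 + ⅚)*3 + 2*((-3 + ⅚)*3)²)*(-212) = (7 - 13/6*3 + 2*(-13/6*3)²)*(-212) = (7 - 13/2 + 2*(-13/2)²)*(-212) = (7 - 13/2 + 2*(169/4))*(-212) = (7 - 13/2 + 169/2)*(-212) = 85*(-212) = -18020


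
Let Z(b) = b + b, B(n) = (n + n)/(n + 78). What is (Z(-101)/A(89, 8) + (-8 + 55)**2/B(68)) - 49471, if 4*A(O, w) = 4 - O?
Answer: -16010623/340 ≈ -47090.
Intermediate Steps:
B(n) = 2*n/(78 + n) (B(n) = (2*n)/(78 + n) = 2*n/(78 + n))
A(O, w) = 1 - O/4 (A(O, w) = (4 - O)/4 = 1 - O/4)
Z(b) = 2*b
(Z(-101)/A(89, 8) + (-8 + 55)**2/B(68)) - 49471 = ((2*(-101))/(1 - 1/4*89) + (-8 + 55)**2/((2*68/(78 + 68)))) - 49471 = (-202/(1 - 89/4) + 47**2/((2*68/146))) - 49471 = (-202/(-85/4) + 2209/((2*68*(1/146)))) - 49471 = (-202*(-4/85) + 2209/(68/73)) - 49471 = (808/85 + 2209*(73/68)) - 49471 = (808/85 + 161257/68) - 49471 = 809517/340 - 49471 = -16010623/340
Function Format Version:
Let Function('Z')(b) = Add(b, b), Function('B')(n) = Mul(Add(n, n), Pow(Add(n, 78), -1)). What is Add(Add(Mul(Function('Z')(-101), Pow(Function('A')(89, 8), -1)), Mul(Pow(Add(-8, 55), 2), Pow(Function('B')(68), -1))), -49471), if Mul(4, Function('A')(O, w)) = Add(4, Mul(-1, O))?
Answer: Rational(-16010623, 340) ≈ -47090.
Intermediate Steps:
Function('B')(n) = Mul(2, n, Pow(Add(78, n), -1)) (Function('B')(n) = Mul(Mul(2, n), Pow(Add(78, n), -1)) = Mul(2, n, Pow(Add(78, n), -1)))
Function('A')(O, w) = Add(1, Mul(Rational(-1, 4), O)) (Function('A')(O, w) = Mul(Rational(1, 4), Add(4, Mul(-1, O))) = Add(1, Mul(Rational(-1, 4), O)))
Function('Z')(b) = Mul(2, b)
Add(Add(Mul(Function('Z')(-101), Pow(Function('A')(89, 8), -1)), Mul(Pow(Add(-8, 55), 2), Pow(Function('B')(68), -1))), -49471) = Add(Add(Mul(Mul(2, -101), Pow(Add(1, Mul(Rational(-1, 4), 89)), -1)), Mul(Pow(Add(-8, 55), 2), Pow(Mul(2, 68, Pow(Add(78, 68), -1)), -1))), -49471) = Add(Add(Mul(-202, Pow(Add(1, Rational(-89, 4)), -1)), Mul(Pow(47, 2), Pow(Mul(2, 68, Pow(146, -1)), -1))), -49471) = Add(Add(Mul(-202, Pow(Rational(-85, 4), -1)), Mul(2209, Pow(Mul(2, 68, Rational(1, 146)), -1))), -49471) = Add(Add(Mul(-202, Rational(-4, 85)), Mul(2209, Pow(Rational(68, 73), -1))), -49471) = Add(Add(Rational(808, 85), Mul(2209, Rational(73, 68))), -49471) = Add(Add(Rational(808, 85), Rational(161257, 68)), -49471) = Add(Rational(809517, 340), -49471) = Rational(-16010623, 340)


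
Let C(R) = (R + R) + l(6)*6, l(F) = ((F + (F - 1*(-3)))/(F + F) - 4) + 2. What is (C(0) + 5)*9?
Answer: 9/2 ≈ 4.5000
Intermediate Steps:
l(F) = -2 + (3 + 2*F)/(2*F) (l(F) = ((F + (F + 3))/((2*F)) - 4) + 2 = ((F + (3 + F))*(1/(2*F)) - 4) + 2 = ((3 + 2*F)*(1/(2*F)) - 4) + 2 = ((3 + 2*F)/(2*F) - 4) + 2 = (-4 + (3 + 2*F)/(2*F)) + 2 = -2 + (3 + 2*F)/(2*F))
C(R) = -9/2 + 2*R (C(R) = (R + R) + ((3/2 - 1*6)/6)*6 = 2*R + ((3/2 - 6)/6)*6 = 2*R + ((⅙)*(-9/2))*6 = 2*R - ¾*6 = 2*R - 9/2 = -9/2 + 2*R)
(C(0) + 5)*9 = ((-9/2 + 2*0) + 5)*9 = ((-9/2 + 0) + 5)*9 = (-9/2 + 5)*9 = (½)*9 = 9/2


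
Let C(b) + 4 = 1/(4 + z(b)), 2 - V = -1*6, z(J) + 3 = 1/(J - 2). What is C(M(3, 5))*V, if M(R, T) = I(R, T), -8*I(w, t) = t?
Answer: -248/13 ≈ -19.077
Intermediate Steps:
I(w, t) = -t/8
M(R, T) = -T/8
z(J) = -3 + 1/(-2 + J) (z(J) = -3 + 1/(J - 2) = -3 + 1/(-2 + J))
V = 8 (V = 2 - (-1)*6 = 2 - 1*(-6) = 2 + 6 = 8)
C(b) = -4 + 1/(4 + (7 - 3*b)/(-2 + b))
C(M(3, 5))*V = ((2 - (-3)*5/8)/(-1 - 1/8*5))*8 = ((2 - 3*(-5/8))/(-1 - 5/8))*8 = ((2 + 15/8)/(-13/8))*8 = -8/13*31/8*8 = -31/13*8 = -248/13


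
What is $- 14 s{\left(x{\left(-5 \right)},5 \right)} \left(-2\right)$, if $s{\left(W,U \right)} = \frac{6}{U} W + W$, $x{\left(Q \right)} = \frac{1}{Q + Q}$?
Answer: $- \frac{154}{25} \approx -6.16$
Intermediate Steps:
$x{\left(Q \right)} = \frac{1}{2 Q}$
$s{\left(W,U \right)} = W + \frac{6 W}{U}$ ($s{\left(W,U \right)} = \frac{6 W}{U} + W = W + \frac{6 W}{U}$)
$- 14 s{\left(x{\left(-5 \right)},5 \right)} \left(-2\right) = - 14 \frac{\frac{1}{2 \left(-5\right)} \left(6 + 5\right)}{5} \left(-2\right) = - 14 \cdot \frac{1}{2} \left(- \frac{1}{5}\right) \frac{1}{5} \cdot 11 \left(-2\right) = - 14 \left(\left(- \frac{1}{10}\right) \frac{1}{5} \cdot 11\right) \left(-2\right) = \left(-14\right) \left(- \frac{11}{50}\right) \left(-2\right) = \frac{77}{25} \left(-2\right) = - \frac{154}{25}$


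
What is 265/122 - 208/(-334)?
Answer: 56943/20374 ≈ 2.7949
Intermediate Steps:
265/122 - 208/(-334) = 265*(1/122) - 208*(-1/334) = 265/122 + 104/167 = 56943/20374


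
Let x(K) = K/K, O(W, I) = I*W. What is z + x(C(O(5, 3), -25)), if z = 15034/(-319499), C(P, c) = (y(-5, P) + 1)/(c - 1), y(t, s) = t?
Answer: 304465/319499 ≈ 0.95294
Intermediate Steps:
C(P, c) = -4/(-1 + c) (C(P, c) = (-5 + 1)/(c - 1) = -4/(-1 + c))
x(K) = 1
z = -15034/319499 (z = 15034*(-1/319499) = -15034/319499 ≈ -0.047055)
z + x(C(O(5, 3), -25)) = -15034/319499 + 1 = 304465/319499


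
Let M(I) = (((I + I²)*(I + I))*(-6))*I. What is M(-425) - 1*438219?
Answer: -390583938219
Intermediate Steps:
M(I) = -12*I²*(I + I²) (M(I) = (((I + I²)*(2*I))*(-6))*I = ((2*I*(I + I²))*(-6))*I = (-12*I*(I + I²))*I = -12*I²*(I + I²))
M(-425) - 1*438219 = 12*(-425)³*(-1 - 1*(-425)) - 1*438219 = 12*(-76765625)*(-1 + 425) - 438219 = 12*(-76765625)*424 - 438219 = -390583500000 - 438219 = -390583938219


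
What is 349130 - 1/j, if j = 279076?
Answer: 97433803879/279076 ≈ 3.4913e+5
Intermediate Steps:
349130 - 1/j = 349130 - 1/279076 = 97433803879/279076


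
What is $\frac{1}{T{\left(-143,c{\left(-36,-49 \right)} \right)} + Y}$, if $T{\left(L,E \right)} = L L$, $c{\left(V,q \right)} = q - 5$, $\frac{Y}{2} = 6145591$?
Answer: $\frac{1}{12311631} \approx 8.1224 \cdot 10^{-8}$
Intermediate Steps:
$Y = 12291182$ ($Y = 2 \cdot 6145591 = 12291182$)
$c{\left(V,q \right)} = -5 + q$ ($c{\left(V,q \right)} = q - 5 = -5 + q$)
$T{\left(L,E \right)} = L^{2}$
$\frac{1}{T{\left(-143,c{\left(-36,-49 \right)} \right)} + Y} = \frac{1}{\left(-143\right)^{2} + 12291182} = \frac{1}{20449 + 12291182} = \frac{1}{12311631}$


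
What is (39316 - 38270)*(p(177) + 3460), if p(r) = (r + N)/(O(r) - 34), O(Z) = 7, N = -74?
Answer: 97609582/27 ≈ 3.6152e+6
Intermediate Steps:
p(r) = 74/27 - r/27 (p(r) = (r - 74)/(7 - 34) = (-74 + r)/(-27) = (-74 + r)*(-1/27) = 74/27 - r/27)
(39316 - 38270)*(p(177) + 3460) = (39316 - 38270)*((74/27 - 1/27*177) + 3460) = 1046*((74/27 - 59/9) + 3460) = 1046*(-103/27 + 3460) = 1046*(93317/27) = 97609582/27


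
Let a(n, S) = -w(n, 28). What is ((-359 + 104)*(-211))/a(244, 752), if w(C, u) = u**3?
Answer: -53805/21952 ≈ -2.4510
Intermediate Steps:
a(n, S) = -21952 (a(n, S) = -1*28**3 = -1*21952 = -21952)
((-359 + 104)*(-211))/a(244, 752) = ((-359 + 104)*(-211))/(-21952) = -255*(-211)*(-1/21952) = 53805*(-1/21952) = -53805/21952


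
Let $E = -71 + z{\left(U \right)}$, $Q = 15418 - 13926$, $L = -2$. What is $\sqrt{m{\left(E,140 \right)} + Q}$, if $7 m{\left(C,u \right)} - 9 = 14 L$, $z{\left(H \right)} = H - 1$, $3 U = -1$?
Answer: $\frac{5 \sqrt{2919}}{7} \approx 38.591$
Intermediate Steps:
$U = - \frac{1}{3}$ ($U = \frac{1}{3} \left(-1\right) = - \frac{1}{3} \approx -0.33333$)
$Q = 1492$ ($Q = 15418 - 13926 = 1492$)
$z{\left(H \right)} = -1 + H$ ($z{\left(H \right)} = H - 1 = -1 + H$)
$E = - \frac{217}{3}$ ($E = -71 - \frac{4}{3} = - \frac{217}{3} \approx -72.333$)
$m{\left(C,u \right)} = - \frac{19}{7}$ ($m{\left(C,u \right)} = \frac{9}{7} + \frac{14 \left(-2\right)}{7} = \frac{9}{7} + \frac{1}{7} \left(-28\right) = \frac{9}{7} - 4 = - \frac{19}{7}$)
$\sqrt{m{\left(E,140 \right)} + Q} = \sqrt{- \frac{19}{7} + 1492} = \sqrt{\frac{10425}{7}} = \frac{5 \sqrt{2919}}{7}$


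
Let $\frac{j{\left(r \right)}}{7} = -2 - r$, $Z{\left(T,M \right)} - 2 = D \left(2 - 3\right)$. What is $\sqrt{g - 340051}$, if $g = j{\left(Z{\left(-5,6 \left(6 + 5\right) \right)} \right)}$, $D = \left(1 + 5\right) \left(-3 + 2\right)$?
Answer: $i \sqrt{340121} \approx 583.2 i$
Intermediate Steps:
$D = -6$ ($D = 6 \left(-1\right) = -6$)
$Z{\left(T,M \right)} = 8$ ($Z{\left(T,M \right)} = 2 - 6 \left(2 - 3\right) = 2 - -6 = 2 + 6 = 8$)
$j{\left(r \right)} = -14 - 7 r$ ($j{\left(r \right)} = 7 \left(-2 - r\right) = -14 - 7 r$)
$g = -70$ ($g = -14 - 56 = -70$)
$\sqrt{g - 340051} = \sqrt{-70 - 340051} = \sqrt{-340121} = i \sqrt{340121}$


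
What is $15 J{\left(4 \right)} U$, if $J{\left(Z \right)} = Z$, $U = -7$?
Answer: $-420$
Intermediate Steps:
$15 J{\left(4 \right)} U = 15 \cdot 4 \left(-7\right) = 60 \left(-7\right) = -420$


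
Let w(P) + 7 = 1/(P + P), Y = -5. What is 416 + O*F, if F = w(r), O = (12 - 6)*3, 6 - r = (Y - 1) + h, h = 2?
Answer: 2909/10 ≈ 290.90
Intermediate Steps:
r = 10 (r = 6 - ((-5 - 1) + 2) = 6 - (-6 + 2) = 6 - 1*(-4) = 6 + 4 = 10)
w(P) = -7 + 1/(2*P) (w(P) = -7 + 1/(P + P) = -7 + 1/(2*P))
O = 18 (O = 6*3 = 18)
F = -139/20 (F = -7 + (½)/10 = -7 + (½)*(⅒) = -7 + 1/20 = -139/20 ≈ -6.9500)
416 + O*F = 416 + 18*(-139/20) = 416 - 1251/10 = 2909/10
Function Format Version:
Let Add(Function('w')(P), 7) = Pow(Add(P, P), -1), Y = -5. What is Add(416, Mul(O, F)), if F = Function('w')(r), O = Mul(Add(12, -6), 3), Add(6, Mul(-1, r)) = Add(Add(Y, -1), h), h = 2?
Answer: Rational(2909, 10) ≈ 290.90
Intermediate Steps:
r = 10 (r = Add(6, Mul(-1, Add(Add(-5, -1), 2))) = Add(6, Mul(-1, Add(-6, 2))) = Add(6, Mul(-1, -4)) = Add(6, 4) = 10)
Function('w')(P) = Add(-7, Mul(Rational(1, 2), Pow(P, -1))) (Function('w')(P) = Add(-7, Pow(Add(P, P), -1)) = Add(-7, Pow(Mul(2, P), -1)) = Add(-7, Mul(Rational(1, 2), Pow(P, -1))))
O = 18 (O = Mul(6, 3) = 18)
F = Rational(-139, 20) (F = Add(-7, Mul(Rational(1, 2), Pow(10, -1))) = Add(-7, Mul(Rational(1, 2), Rational(1, 10))) = Add(-7, Rational(1, 20)) = Rational(-139, 20) ≈ -6.9500)
Add(416, Mul(O, F)) = Add(416, Mul(18, Rational(-139, 20))) = Add(416, Rational(-1251, 10)) = Rational(2909, 10)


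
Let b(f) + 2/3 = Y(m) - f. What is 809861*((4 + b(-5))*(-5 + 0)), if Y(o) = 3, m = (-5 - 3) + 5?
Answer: -137676370/3 ≈ -4.5892e+7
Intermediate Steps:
m = -3 (m = -8 + 5 = -3)
b(f) = 7/3 - f (b(f) = -2/3 + (3 - f) = 7/3 - f)
809861*((4 + b(-5))*(-5 + 0)) = 809861*((4 + (7/3 - 1*(-5)))*(-5 + 0)) = 809861*((4 + (7/3 + 5))*(-5)) = 809861*((4 + 22/3)*(-5)) = 809861*((34/3)*(-5)) = 809861*(-170/3) = -137676370/3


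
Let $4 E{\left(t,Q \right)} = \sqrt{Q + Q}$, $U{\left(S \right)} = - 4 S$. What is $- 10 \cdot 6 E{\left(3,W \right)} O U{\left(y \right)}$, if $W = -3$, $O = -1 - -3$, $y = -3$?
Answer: $- 360 i \sqrt{6} \approx - 881.82 i$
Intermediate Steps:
$O = 2$ ($O = -1 + 3 = 2$)
$E{\left(t,Q \right)} = \frac{\sqrt{2} \sqrt{Q}}{4}$ ($E{\left(t,Q \right)} = \frac{\sqrt{Q + Q}}{4} = \frac{\sqrt{2 Q}}{4} = \frac{\sqrt{2} \sqrt{Q}}{4}$)
$- 10 \cdot 6 E{\left(3,W \right)} O U{\left(y \right)} = - 10 \cdot 6 \frac{\sqrt{2} \sqrt{-3}}{4} \cdot 2 \left(\left(-4\right) \left(-3\right)\right) = - 10 \cdot 6 \frac{\sqrt{2} i \sqrt{3}}{4} \cdot 2 \cdot 12 = - 10 \cdot 6 \frac{i \sqrt{6}}{4} \cdot 2 \cdot 12 = - 10 \frac{3 i \sqrt{6}}{2} \cdot 2 \cdot 12 = - 10 \cdot 3 i \sqrt{6} \cdot 12 = - 30 i \sqrt{6} \cdot 12 = - 360 i \sqrt{6}$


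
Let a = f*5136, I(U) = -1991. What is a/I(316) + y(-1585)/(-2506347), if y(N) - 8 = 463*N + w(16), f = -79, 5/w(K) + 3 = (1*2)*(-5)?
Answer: 13239152515040/64871779401 ≈ 204.08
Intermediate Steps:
w(K) = -5/13 (w(K) = 5/(-3 + (1*2)*(-5)) = 5/(-3 + 2*(-5)) = 5/(-3 - 10) = 5/(-13) = 5*(-1/13) = -5/13)
y(N) = 99/13 + 463*N (y(N) = 8 + (463*N - 5/13) = 8 + (-5/13 + 463*N) = 99/13 + 463*N)
a = -405744 (a = -79*5136 = -405744)
a/I(316) + y(-1585)/(-2506347) = -405744/(-1991) + (99/13 + 463*(-1585))/(-2506347) = -405744*(-1/1991) + (99/13 - 733855)*(-1/2506347) = 405744/1991 - 9540016/13*(-1/2506347) = 405744/1991 + 9540016/32582511 = 13239152515040/64871779401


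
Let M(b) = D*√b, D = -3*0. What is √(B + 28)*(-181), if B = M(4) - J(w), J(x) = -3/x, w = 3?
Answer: -181*√29 ≈ -974.71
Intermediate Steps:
D = 0
M(b) = 0 (M(b) = 0*√b = 0)
B = 1 (B = 0 - (-3)/3 = 0 - 1*(-1) = 0 + 1 = 1)
√(B + 28)*(-181) = √(1 + 28)*(-181) = √29*(-181) = -181*√29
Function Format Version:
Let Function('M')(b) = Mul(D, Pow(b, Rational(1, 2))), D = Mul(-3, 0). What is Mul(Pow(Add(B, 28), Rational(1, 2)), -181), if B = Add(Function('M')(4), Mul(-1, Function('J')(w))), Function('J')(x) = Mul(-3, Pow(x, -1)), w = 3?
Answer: Mul(-181, Pow(29, Rational(1, 2))) ≈ -974.71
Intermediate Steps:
D = 0
Function('M')(b) = 0 (Function('M')(b) = Mul(0, Pow(b, Rational(1, 2))) = 0)
B = 1 (B = Add(0, Mul(-1, Mul(-3, Pow(3, -1)))) = Add(0, Mul(-1, Mul(-3, Rational(1, 3)))) = Add(0, Mul(-1, -1)) = Add(0, 1) = 1)
Mul(Pow(Add(B, 28), Rational(1, 2)), -181) = Mul(Pow(Add(1, 28), Rational(1, 2)), -181) = Mul(Pow(29, Rational(1, 2)), -181) = Mul(-181, Pow(29, Rational(1, 2)))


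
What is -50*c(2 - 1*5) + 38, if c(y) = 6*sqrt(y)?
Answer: 38 - 300*I*sqrt(3) ≈ 38.0 - 519.62*I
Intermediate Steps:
-50*c(2 - 1*5) + 38 = -300*sqrt(2 - 1*5) + 38 = -300*sqrt(2 - 5) + 38 = -300*sqrt(-3) + 38 = -300*I*sqrt(3) + 38 = 38 - 300*I*sqrt(3)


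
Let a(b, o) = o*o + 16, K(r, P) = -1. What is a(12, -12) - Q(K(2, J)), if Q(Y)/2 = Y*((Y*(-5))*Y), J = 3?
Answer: 150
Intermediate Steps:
a(b, o) = 16 + o² (a(b, o) = o² + 16 = 16 + o²)
Q(Y) = -10*Y³ (Q(Y) = 2*(Y*((Y*(-5))*Y)) = 2*(Y*((-5*Y)*Y)) = 2*(Y*(-5*Y²)) = 2*(-5*Y³) = -10*Y³)
a(12, -12) - Q(K(2, J)) = (16 + (-12)²) - (-10)*(-1)³ = (16 + 144) - (-10)*(-1) = 160 - 1*10 = 160 - 10 = 150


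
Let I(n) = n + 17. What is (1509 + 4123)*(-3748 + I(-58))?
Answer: -21339648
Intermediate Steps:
I(n) = 17 + n
(1509 + 4123)*(-3748 + I(-58)) = (1509 + 4123)*(-3748 + (17 - 58)) = 5632*(-3748 - 41) = 5632*(-3789) = -21339648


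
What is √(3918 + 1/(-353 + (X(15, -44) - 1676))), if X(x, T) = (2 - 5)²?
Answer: √3996751295/1010 ≈ 62.594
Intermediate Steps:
X(x, T) = 9 (X(x, T) = (-3)² = 9)
√(3918 + 1/(-353 + (X(15, -44) - 1676))) = √(3918 + 1/(-353 + (9 - 1676))) = √(3918 + 1/(-353 - 1667)) = √(3918 + 1/(-2020)) = √(3918 - 1/2020) = √(7914359/2020) = √3996751295/1010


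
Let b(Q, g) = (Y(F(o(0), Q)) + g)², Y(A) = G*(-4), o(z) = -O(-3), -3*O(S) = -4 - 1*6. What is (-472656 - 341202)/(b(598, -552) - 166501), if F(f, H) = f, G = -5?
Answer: -271286/38841 ≈ -6.9845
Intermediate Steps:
O(S) = 10/3 (O(S) = -(-4 - 1*6)/3 = -(-4 - 6)/3 = -⅓*(-10) = 10/3)
o(z) = -10/3 (o(z) = -1*10/3 = -10/3)
Y(A) = 20 (Y(A) = -5*(-4) = 20)
b(Q, g) = (20 + g)²
(-472656 - 341202)/(b(598, -552) - 166501) = (-472656 - 341202)/((20 - 552)² - 166501) = -813858/((-532)² - 166501) = -813858/(283024 - 166501) = -813858/116523 = -813858*1/116523 = -271286/38841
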